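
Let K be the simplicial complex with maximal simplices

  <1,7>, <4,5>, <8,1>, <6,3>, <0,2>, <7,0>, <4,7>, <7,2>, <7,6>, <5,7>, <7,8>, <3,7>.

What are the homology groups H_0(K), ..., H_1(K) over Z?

Take the total order 0 < 1 < 2 < 3 < 4 < 5 < 6 < 7 < 8 on the vertex set. Then K (dimension 1) consists of the simplices:

  0-simplices (9): [0], [1], [2], [3], [4], [5], [6], [7], [8]
  1-simplices (12): [0,2], [0,7], [1,7], [1,8], [2,7], [3,6], [3,7], [4,5], [4,7], [5,7], [6,7], [7,8]

giving chain groups C_0 ≅ Z^9, C_1 ≅ Z^12.

∂_1: C_1 → C_0 maps an edge to its endpoints' difference, ∂[p,q] = q − p. For instance
  ∂[1,8] = [8] − [1].
As a 9×12 matrix over Z this has rank 8, with invariant factors (1,1,1,1,1,1,1,1).

Now H_k = ker ∂_k / im ∂_{k+1}, so:

  H_0: rank C_0 − rank ∂_1 = 9 − 8 = 1, and the invariant factors of ∂_1 are all 1, so H_0 ≅ Z.
  H_1: rank ker ∂_1 − rank ∂_2 = (12 − 8) − 0 = 4, and there is no ∂_2, so H_1 ≅ Z^4.

(K is a triangulation of a wedge of 4 circles.)

H_0 = Z,  H_1 = Z^4.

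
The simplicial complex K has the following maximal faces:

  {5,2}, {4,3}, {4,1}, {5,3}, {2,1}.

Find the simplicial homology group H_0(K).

H_0 ≅ Z.

We work with the vertex ordering 1 < 2 < 3 < 4 < 5. The simplices of K, each written with vertices in increasing order, are:

  0-simplices (5): [1], [2], [3], [4], [5]
  1-simplices (5): [1,2], [1,4], [2,5], [3,4], [3,5]

giving chain groups C_0 ≅ Z^5, C_1 ≅ Z^5.

∂_1: C_1 → C_0 maps an edge to its endpoints' difference, ∂[p,q] = q − p.
This gives a 5×5 integer matrix of rank 4; reducing to Smith normal form yields diagonal entries (1,1,1,1).

Computing H_k = (kernel of ∂_k) / (image of ∂_{k+1}):

  H_0: rank C_0 − rank ∂_1 = 5 − 4 = 1, and the invariant factors of ∂_1 are all 1, so H_0 = Z.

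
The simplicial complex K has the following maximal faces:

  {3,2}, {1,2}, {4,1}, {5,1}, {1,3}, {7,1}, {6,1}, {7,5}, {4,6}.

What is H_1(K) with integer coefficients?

H_1 = Z^3.

Fix the vertex order 1 < 2 < 3 < 4 < 5 < 6 < 7 and write every simplex with vertices in increasing order. Then dim K = 1 and the simplices of K are:

  0-simplices (7): [1], [2], [3], [4], [5], [6], [7]
  1-simplices (9): [1,2], [1,3], [1,4], [1,5], [1,6], [1,7], [2,3], [4,6], [5,7]

Hence C_0 ≅ Z^7, C_1 ≅ Z^9.

∂_1: C_1 → C_0 maps an edge to its endpoints' difference, ∂[p,q] = q − p. For instance
  ∂[1,4] = [4] − [1].
The resulting 7×9 matrix has rank 6, and its Smith normal form has invariant factors (1,1,1,1,1,1).

Now H_k = ker ∂_k / im ∂_{k+1}, so:

  H_1: rank ker ∂_1 − rank ∂_2 = (9 − 6) − 0 = 3, and there is no ∂_2, so H_1 = Z^3.

(K is a triangulation of a wedge of 3 circles.)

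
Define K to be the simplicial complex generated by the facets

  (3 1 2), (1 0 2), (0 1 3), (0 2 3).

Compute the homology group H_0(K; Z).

Fix the vertex order 0 < 1 < 2 < 3 and write every simplex with vertices in increasing order. Then dim K = 2 and the simplices of K are:

  0-simplices (4): [0], [1], [2], [3]
  1-simplices (6): [0,1], [0,2], [0,3], [1,2], [1,3], [2,3]
  2-simplices (4): [0,1,2], [0,1,3], [0,2,3], [1,2,3]

giving chain groups C_0 ≅ Z^4, C_1 ≅ Z^6, C_2 ≅ Z^4.

Boundary ∂_1: C_1 → C_0 maps an edge to its endpoints' difference, ∂[p,q] = q − p.
The resulting 4×6 matrix has rank 3, and its Smith normal form has invariant factors (1,1,1).

Boundary ∂_2: C_2 → C_1 maps a triangle to the signed sum of its edges. For instance
  ∂[0,2,3] = [2,3] − [0,3] + [0,2],
  ∂[0,1,2] = [1,2] − [0,2] + [0,1].
This gives a 6×4 integer matrix of rank 3; reducing to Smith normal form yields diagonal entries (1,1,1).

From H_k ≅ ker(∂_k) / im(∂_{k+1}) we obtain:

  H_0: rank C_0 − rank ∂_1 = 4 − 3 = 1, and the invariant factors of ∂_1 are all 1, so H_0 ≅ Z.

(K is a triangulation of the 2-sphere S^2.)

H_0 = Z.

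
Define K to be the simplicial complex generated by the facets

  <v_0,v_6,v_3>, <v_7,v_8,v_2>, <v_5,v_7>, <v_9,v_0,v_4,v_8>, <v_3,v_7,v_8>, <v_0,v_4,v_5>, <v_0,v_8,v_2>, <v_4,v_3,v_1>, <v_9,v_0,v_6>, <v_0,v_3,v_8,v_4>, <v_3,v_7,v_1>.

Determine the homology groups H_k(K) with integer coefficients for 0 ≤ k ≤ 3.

H_0 ≅ Z,  H_1 ≅ Z,  H_2 = 0,  H_3 = 0.

Fix the vertex order v_0 < v_1 < v_2 < v_3 < v_4 < v_5 < v_6 < v_7 < v_8 < v_9 and write every simplex with vertices in increasing order. Then dim K = 3 and the simplices of K are:

  0-simplices (10): [v_0], [v_1], [v_2], [v_3], [v_4], [v_5], [v_6], [v_7], [v_8], [v_9]
  1-simplices (23): (23 of them)
  2-simplices (15): (15 of them)
  3-simplices (2): [v_0,v_3,v_4,v_8], [v_0,v_4,v_8,v_9]

Hence C_0 ≅ Z^10, C_1 ≅ Z^23, C_2 ≅ Z^15, C_3 ≅ Z^2.

The boundary map ∂_1: C_1 → C_0 sends each edge [p,q] (with p < q) to q − p. For instance
  ∂[v_3,v_6] = [v_6] − [v_3].
The resulting 10×23 matrix has rank 9, and its Smith normal form has invariant factors (1,1,1,1,1,1,1,1,1).

The boundary map ∂_2: C_2 → C_1 sends each 2-simplex [p,q,r] to [q,r] − [p,r] + [p,q]. For instance
  ∂[v_3,v_7,v_8] = [v_7,v_8] − [v_3,v_8] + [v_3,v_7],
  ∂[v_0,v_2,v_8] = [v_2,v_8] − [v_0,v_8] + [v_0,v_2].
This gives a 23×15 integer matrix of rank 13; reducing to Smith normal form yields diagonal entries (1,1,1,1,1,1,1,1,1,1,1,1,1).

∂_3: C_3 → C_2 sends each 3-simplex σ to the alternating sum Σ_i (−1)^i (σ with its i-th vertex removed). For instance
  ∂[v_0,v_4,v_8,v_9] = [v_4,v_8,v_9] − [v_0,v_8,v_9] + [v_0,v_4,v_9] − [v_0,v_4,v_8],
  ∂[v_0,v_3,v_4,v_8] = [v_3,v_4,v_8] − [v_0,v_4,v_8] + [v_0,v_3,v_8] − [v_0,v_3,v_4].
The resulting 15×2 matrix has rank 2, and its Smith normal form has invariant factors (1,1).

Computing H_k = (kernel of ∂_k) / (image of ∂_{k+1}):

  H_0: rank C_0 − rank ∂_1 = 10 − 9 = 1, and the invariant factors of ∂_1 are all 1, so H_0 = Z.
  H_1: rank ker ∂_1 − rank ∂_2 = (23 − 9) − 13 = 1, and the invariant factors of ∂_2 are all 1, so H_1 = Z.
  H_2: rank ker ∂_2 − rank ∂_3 = (15 − 13) − 2 = 0, and the invariant factors of ∂_3 are all 1, so H_2 = 0.
  H_3: rank ker ∂_3 − rank ∂_4 = (2 − 2) − 0 = 0, and there is no ∂_4, so H_3 = 0.

As a check, the Euler characteristic is 10 − 23 + 15 − 2 = 0, which agrees with 1 − 1 + 0 − 0 = 0.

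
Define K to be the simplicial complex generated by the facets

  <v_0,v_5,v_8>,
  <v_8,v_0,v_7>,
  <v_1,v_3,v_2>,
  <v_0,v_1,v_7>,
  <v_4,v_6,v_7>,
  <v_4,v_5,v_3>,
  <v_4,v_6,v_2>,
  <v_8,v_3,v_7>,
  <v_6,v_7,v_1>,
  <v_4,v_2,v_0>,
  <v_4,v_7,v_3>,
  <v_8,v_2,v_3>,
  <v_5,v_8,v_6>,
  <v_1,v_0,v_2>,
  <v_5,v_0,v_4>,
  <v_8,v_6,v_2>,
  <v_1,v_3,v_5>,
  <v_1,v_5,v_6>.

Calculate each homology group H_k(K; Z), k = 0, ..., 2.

H_0 = Z,  H_1 = Z^2,  H_2 = Z.

Take the total order v_0 < v_1 < v_2 < v_3 < v_4 < v_5 < v_6 < v_7 < v_8 on the vertex set. Then K (dimension 2) consists of the simplices:

  0-simplices (9): [v_0], [v_1], [v_2], [v_3], [v_4], [v_5], [v_6], [v_7], [v_8]
  1-simplices (27): (27 of them)
  2-simplices (18): (18 of them)

giving chain groups C_0 ≅ Z^9, C_1 ≅ Z^27, C_2 ≅ Z^18.

The boundary map ∂_1: C_1 → C_0 sends each edge [p,q] (with p < q) to q − p.
The 9×27 boundary matrix has rank 8 and Smith normal form diag(1,1,1,1,1,1,1,1).

∂_2: C_2 → C_1 acts by ∂[p,q,r] = [q,r] − [p,r] + [p,q]. For instance
  ∂[v_3,v_7,v_8] = [v_7,v_8] − [v_3,v_8] + [v_3,v_7],
  ∂[v_2,v_4,v_6] = [v_4,v_6] − [v_2,v_6] + [v_2,v_4].
This gives a 27×18 integer matrix of rank 17; reducing to Smith normal form yields diagonal entries (1,1,1,1,1,1,1,1,1,1,1,1,1,1,1,1,1).

Reading off H_k = ker ∂_k / im ∂_{k+1}:

  H_0: rank C_0 − rank ∂_1 = 9 − 8 = 1, and the invariant factors of ∂_1 are all 1, so H_0 = Z.
  H_1: rank ker ∂_1 − rank ∂_2 = (27 − 8) − 17 = 2, and the invariant factors of ∂_2 are all 1, so H_1 = Z^2.
  H_2: rank ker ∂_2 − rank ∂_3 = (18 − 17) − 0 = 1, and there is no ∂_3, so H_2 = Z.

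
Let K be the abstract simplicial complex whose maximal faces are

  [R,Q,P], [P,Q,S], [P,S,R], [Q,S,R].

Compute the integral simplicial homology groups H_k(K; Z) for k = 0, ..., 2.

Order the vertices as P < Q < R < S. Listing each simplex with vertices in this order, K has dimension 2 with simplices:

  0-simplices (4): P, Q, R, S
  1-simplices (6): PQ, PR, PS, QR, QS, RS
  2-simplices (4): PQR, PQS, PRS, QRS

Hence C_0 ≅ Z^4, C_1 ≅ Z^6, C_2 ≅ Z^4.

∂_1: C_1 → C_0 maps an edge to its endpoints' difference, ∂[p,q] = q − p. For instance
  ∂QS = S − Q.
As a 4×6 matrix over Z this has rank 3, with invariant factors (1,1,1).

The boundary map ∂_2: C_2 → C_1 maps a triangle to the signed sum of its edges. For instance
  ∂PQR = QR − PR + PQ,
  ∂PQS = QS − PS + PQ.
As a 6×4 matrix over Z this has rank 3, with invariant factors (1,1,1).

Reading off H_k = ker ∂_k / im ∂_{k+1}:

  H_0: rank C_0 − rank ∂_1 = 4 − 3 = 1, and the invariant factors of ∂_1 are all 1, so H_0 = Z.
  H_1: rank ker ∂_1 − rank ∂_2 = (6 − 3) − 3 = 0, and the invariant factors of ∂_2 are all 1, so H_1 = 0.
  H_2: rank ker ∂_2 − rank ∂_3 = (4 − 3) − 0 = 1, and there is no ∂_3, so H_2 = Z.

H_0 = Z,  H_1 = 0,  H_2 = Z.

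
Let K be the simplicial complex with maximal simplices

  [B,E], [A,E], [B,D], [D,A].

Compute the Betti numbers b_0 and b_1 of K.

Take the total order A < B < D < E on the vertex set. Then K (dimension 1) consists of the simplices:

  0-simplices (4): A, B, D, E
  1-simplices (4): AD, AE, BD, BE

giving chain groups C_0 ≅ Z^4, C_1 ≅ Z^4.

Boundary ∂_1: C_1 → C_0 maps an edge to its endpoints' difference, ∂[p,q] = q − p. For instance
  ∂AD = D − A.
The resulting 4×4 matrix has rank 3, and its Smith normal form has invariant factors (1,1,1).

From H_k ≅ ker(∂_k) / im(∂_{k+1}) we obtain:

  H_0: rank C_0 − rank ∂_1 = 4 − 3 = 1, and the invariant factors of ∂_1 are all 1, so H_0 ≅ Z.
  H_1: rank ker ∂_1 − rank ∂_2 = (4 − 3) − 0 = 1, and there is no ∂_2, so H_1 ≅ Z.

As a check, the Euler characteristic is 4 − 4 = 0, which agrees with 1 − 1 = 0.
(K is a triangulation of the circle S^1.)

Hence the Betti numbers are b_0 = 1, b_1 = 1.

b_0 = 1, b_1 = 1.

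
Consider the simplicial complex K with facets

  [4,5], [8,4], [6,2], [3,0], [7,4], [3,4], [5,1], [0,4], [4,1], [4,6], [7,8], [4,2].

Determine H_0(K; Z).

Fix the vertex order 0 < 1 < 2 < 3 < 4 < 5 < 6 < 7 < 8 and write every simplex with vertices in increasing order. Then dim K = 1 and the simplices of K are:

  0-simplices (9): [0], [1], [2], [3], [4], [5], [6], [7], [8]
  1-simplices (12): [0,3], [0,4], [1,4], [1,5], [2,4], [2,6], [3,4], [4,5], [4,6], [4,7], [4,8], [7,8]

Hence C_0 ≅ Z^9, C_1 ≅ Z^12.

∂_1: C_1 → C_0 maps an edge to its endpoints' difference, ∂[p,q] = q − p.
The resulting 9×12 matrix has rank 8, and its Smith normal form has invariant factors (1,1,1,1,1,1,1,1).

Now H_k = ker ∂_k / im ∂_{k+1}, so:

  H_0: rank C_0 − rank ∂_1 = 9 − 8 = 1, and the invariant factors of ∂_1 are all 1, so H_0 ≅ Z.

(K is a triangulation of a wedge of 4 circles.)

H_0 = Z.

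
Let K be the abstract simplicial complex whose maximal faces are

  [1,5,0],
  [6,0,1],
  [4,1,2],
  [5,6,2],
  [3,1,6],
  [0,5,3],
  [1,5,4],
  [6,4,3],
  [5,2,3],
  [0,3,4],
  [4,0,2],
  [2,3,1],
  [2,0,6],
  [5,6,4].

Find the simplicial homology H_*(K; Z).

H_0 = Z,  H_1 = Z^2,  H_2 = Z.

We work with the vertex ordering 0 < 1 < 2 < 3 < 4 < 5 < 6. The simplices of K, each written with vertices in increasing order, are:

  0-simplices (7): [0], [1], [2], [3], [4], [5], [6]
  1-simplices (21): [0,1], [0,2], [0,3], [0,4], [0,5], [0,6], [1,2], [1,3], [1,4], [1,5], [1,6], [2,3], [2,4], [2,5], [2,6], [3,4], [3,5], [3,6], [4,5], [4,6], [5,6]
  2-simplices (14): [0,1,5], [0,1,6], [0,2,4], [0,2,6], [0,3,4], [0,3,5], [1,2,3], [1,2,4], [1,3,6], [1,4,5], [2,3,5], [2,5,6], [3,4,6], [4,5,6]

Hence C_0 ≅ Z^7, C_1 ≅ Z^21, C_2 ≅ Z^14.

The boundary map ∂_1: C_1 → C_0 sends each edge [p,q] (with p < q) to q − p. For instance
  ∂[0,4] = [4] − [0].
The 7×21 boundary matrix has rank 6 and Smith normal form diag(1,1,1,1,1,1).

∂_2: C_2 → C_1 sends each 2-simplex [p,q,r] to [q,r] − [p,r] + [p,q]. For instance
  ∂[1,3,6] = [3,6] − [1,6] + [1,3],
  ∂[1,4,5] = [4,5] − [1,5] + [1,4].
The 21×14 boundary matrix has rank 13 and Smith normal form diag(1,1,1,1,1,1,1,1,1,1,1,1,1).

Computing H_k = (kernel of ∂_k) / (image of ∂_{k+1}):

  H_0: rank C_0 − rank ∂_1 = 7 − 6 = 1, and the invariant factors of ∂_1 are all 1, so H_0 = Z.
  H_1: rank ker ∂_1 − rank ∂_2 = (21 − 6) − 13 = 2, and the invariant factors of ∂_2 are all 1, so H_1 = Z^2.
  H_2: rank ker ∂_2 − rank ∂_3 = (14 − 13) − 0 = 1, and there is no ∂_3, so H_2 = Z.

(K is a triangulation of the torus T^2.)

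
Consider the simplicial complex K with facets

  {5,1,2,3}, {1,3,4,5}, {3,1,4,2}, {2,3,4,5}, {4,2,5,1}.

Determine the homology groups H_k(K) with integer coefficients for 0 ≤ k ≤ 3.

K has 5 vertices, 10 edges, 10 triangles, 5 3-simplices.
rank ∂_0 = 0, rank ∂_1 = 4 ⇒ b_0 = 5 − 0 − 4 = 1; all invariant factors of ∂_1 are 1 so no torsion. So H_0 = Z.
rank ∂_1 = 4, rank ∂_2 = 6 ⇒ b_1 = 10 − 4 − 6 = 0; all invariant factors of ∂_2 are 1 so no torsion. So H_1 = 0.
rank ∂_2 = 6, rank ∂_3 = 4 ⇒ b_2 = 10 − 6 − 4 = 0; all invariant factors of ∂_3 are 1 so no torsion. So H_2 = 0.
rank ∂_3 = 4, rank ∂_4 = 0 ⇒ b_3 = 5 − 4 − 0 = 1. So H_3 = Z.

H_0 = Z,  H_1 = 0,  H_2 = 0,  H_3 = Z.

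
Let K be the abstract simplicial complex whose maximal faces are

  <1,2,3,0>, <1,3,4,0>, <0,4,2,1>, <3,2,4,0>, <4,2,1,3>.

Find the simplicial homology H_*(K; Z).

H_0 = Z,  H_1 = 0,  H_2 = 0,  H_3 = Z.

Order the vertices as 0 < 1 < 2 < 3 < 4. Listing each simplex with vertices in this order, K has dimension 3 with simplices:

  0-simplices (5): [0], [1], [2], [3], [4]
  1-simplices (10): [0,1], [0,2], [0,3], [0,4], [1,2], [1,3], [1,4], [2,3], [2,4], [3,4]
  2-simplices (10): [0,1,2], [0,1,3], [0,1,4], [0,2,3], [0,2,4], [0,3,4], [1,2,3], [1,2,4], [1,3,4], [2,3,4]
  3-simplices (5): [0,1,2,3], [0,1,2,4], [0,1,3,4], [0,2,3,4], [1,2,3,4]

so the chain groups are C_0 ≅ Z^5, C_1 ≅ Z^10, C_2 ≅ Z^10, C_3 ≅ Z^5.

∂_1: C_1 → C_0 maps an edge to its endpoints' difference, ∂[p,q] = q − p.
The 5×10 boundary matrix has rank 4 and Smith normal form diag(1,1,1,1).

∂_2: C_2 → C_1 acts by ∂[p,q,r] = [q,r] − [p,r] + [p,q]. For instance
  ∂[1,2,3] = [2,3] − [1,3] + [1,2],
  ∂[0,3,4] = [3,4] − [0,4] + [0,3].
The 10×10 boundary matrix has rank 6 and Smith normal form diag(1,1,1,1,1,1).

Boundary ∂_3: C_3 → C_2 sends each 3-simplex σ to the alternating sum Σ_i (−1)^i (σ with its i-th vertex removed). For instance
  ∂[0,1,2,4] = [1,2,4] − [0,2,4] + [0,1,4] − [0,1,2],
  ∂[1,2,3,4] = [2,3,4] − [1,3,4] + [1,2,4] − [1,2,3].
The 10×5 boundary matrix has rank 4 and Smith normal form diag(1,1,1,1).

From H_k ≅ ker(∂_k) / im(∂_{k+1}) we obtain:

  H_0: rank C_0 − rank ∂_1 = 5 − 4 = 1, and the invariant factors of ∂_1 are all 1, so H_0 ≅ Z.
  H_1: rank ker ∂_1 − rank ∂_2 = (10 − 4) − 6 = 0, and the invariant factors of ∂_2 are all 1, so H_1 ≅ 0.
  H_2: rank ker ∂_2 − rank ∂_3 = (10 − 6) − 4 = 0, and the invariant factors of ∂_3 are all 1, so H_2 ≅ 0.
  H_3: rank ker ∂_3 − rank ∂_4 = (5 − 4) − 0 = 1, and there is no ∂_4, so H_3 ≅ Z.

(K is a triangulation of the 3-sphere S^3.)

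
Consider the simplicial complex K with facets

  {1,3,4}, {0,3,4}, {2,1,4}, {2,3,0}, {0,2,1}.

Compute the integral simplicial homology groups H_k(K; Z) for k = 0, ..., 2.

Fix the vertex order 0 < 1 < 2 < 3 < 4 and write every simplex with vertices in increasing order. Then dim K = 2 and the simplices of K are:

  0-simplices (5): [0], [1], [2], [3], [4]
  1-simplices (10): [0,1], [0,2], [0,3], [0,4], [1,2], [1,3], [1,4], [2,3], [2,4], [3,4]
  2-simplices (5): [0,1,2], [0,2,3], [0,3,4], [1,2,4], [1,3,4]

giving chain groups C_0 ≅ Z^5, C_1 ≅ Z^10, C_2 ≅ Z^5.

∂_1: C_1 → C_0 maps an edge to its endpoints' difference, ∂[p,q] = q − p. For instance
  ∂[0,3] = [3] − [0].
As a 5×10 matrix over Z this has rank 4, with invariant factors (1,1,1,1).

The boundary map ∂_2: C_2 → C_1 acts by ∂[p,q,r] = [q,r] − [p,r] + [p,q]. For instance
  ∂[1,3,4] = [3,4] − [1,4] + [1,3],
  ∂[0,3,4] = [3,4] − [0,4] + [0,3].
The 10×5 boundary matrix has rank 5 and Smith normal form diag(1,1,1,1,1).

Computing H_k = (kernel of ∂_k) / (image of ∂_{k+1}):

  H_0: rank C_0 − rank ∂_1 = 5 − 4 = 1, and the invariant factors of ∂_1 are all 1, so H_0 = Z.
  H_1: rank ker ∂_1 − rank ∂_2 = (10 − 4) − 5 = 1, and the invariant factors of ∂_2 are all 1, so H_1 = Z.
  H_2: rank ker ∂_2 − rank ∂_3 = (5 − 5) − 0 = 0, and there is no ∂_3, so H_2 = 0.

As a check, the Euler characteristic is 5 − 10 + 5 = 0, which agrees with 1 − 1 + 0 = 0.

H_0 = Z,  H_1 = Z,  H_2 = 0.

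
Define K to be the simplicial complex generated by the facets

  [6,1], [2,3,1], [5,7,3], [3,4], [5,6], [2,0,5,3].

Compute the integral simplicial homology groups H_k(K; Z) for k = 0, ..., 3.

H_0 = Z,  H_1 = Z,  H_2 = 0,  H_3 = 0.

Fix the vertex order 0 < 1 < 2 < 3 < 4 < 5 < 6 < 7 and write every simplex with vertices in increasing order. Then dim K = 3 and the simplices of K are:

  0-simplices (8): [0], [1], [2], [3], [4], [5], [6], [7]
  1-simplices (13): [0,2], [0,3], [0,5], [1,2], [1,3], [1,6], [2,3], [2,5], [3,4], [3,5], [3,7], [5,6], [5,7]
  2-simplices (6): [0,2,3], [0,2,5], [0,3,5], [1,2,3], [2,3,5], [3,5,7]
  3-simplices (1): [0,2,3,5]

Hence C_0 ≅ Z^8, C_1 ≅ Z^13, C_2 ≅ Z^6, C_3 ≅ Z^1.

∂_1: C_1 → C_0 sends each edge [p,q] (with p < q) to q − p. For instance
  ∂[0,5] = [5] − [0].
The 8×13 boundary matrix has rank 7 and Smith normal form diag(1,1,1,1,1,1,1).

Boundary ∂_2: C_2 → C_1 maps a triangle to the signed sum of its edges. For instance
  ∂[0,2,3] = [2,3] − [0,3] + [0,2],
  ∂[0,3,5] = [3,5] − [0,5] + [0,3].
This gives a 13×6 integer matrix of rank 5; reducing to Smith normal form yields diagonal entries (1,1,1,1,1).

The boundary map ∂_3: C_3 → C_2 sends each 3-simplex σ to the alternating sum Σ_i (−1)^i (σ with its i-th vertex removed). For instance
  ∂[0,2,3,5] = [2,3,5] − [0,3,5] + [0,2,5] − [0,2,3].
As a 6×1 matrix over Z this has rank 1, with invariant factors (1).

From H_k ≅ ker(∂_k) / im(∂_{k+1}) we obtain:

  H_0: rank C_0 − rank ∂_1 = 8 − 7 = 1, and the invariant factors of ∂_1 are all 1, so H_0 ≅ Z.
  H_1: rank ker ∂_1 − rank ∂_2 = (13 − 7) − 5 = 1, and the invariant factors of ∂_2 are all 1, so H_1 ≅ Z.
  H_2: rank ker ∂_2 − rank ∂_3 = (6 − 5) − 1 = 0, and the invariant factors of ∂_3 are all 1, so H_2 ≅ 0.
  H_3: rank ker ∂_3 − rank ∂_4 = (1 − 1) − 0 = 0, and there is no ∂_4, so H_3 ≅ 0.

As a check, the Euler characteristic is 8 − 13 + 6 − 1 = 0, which agrees with 1 − 1 + 0 − 0 = 0.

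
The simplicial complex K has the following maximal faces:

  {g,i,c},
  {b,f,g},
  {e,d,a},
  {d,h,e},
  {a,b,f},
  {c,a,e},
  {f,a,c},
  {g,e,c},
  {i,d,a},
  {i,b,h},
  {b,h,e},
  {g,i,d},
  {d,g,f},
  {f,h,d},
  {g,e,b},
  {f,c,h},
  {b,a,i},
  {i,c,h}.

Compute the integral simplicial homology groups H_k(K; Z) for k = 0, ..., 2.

H_0 ≅ Z,  H_1 ≅ Z^2,  H_2 ≅ Z.

Order the vertices as a < b < c < d < e < f < g < h < i. Listing each simplex with vertices in this order, K has dimension 2 with simplices:

  0-simplices (9): a, b, c, d, e, f, g, h, i
  1-simplices (27): ab, ac, ad, ae, af, ai, be, bf, bg, bh, bi, ce, cf, cg, ch, ci, de, df, dg, dh, di, eg, eh, fg, fh, gi, hi
  2-simplices (18): abf, abi, ace, acf, ade, adi, beg, beh, bfg, bhi, ceg, cfh, cgi, chi, deh, dfg, dfh, dgi

giving chain groups C_0 ≅ Z^9, C_1 ≅ Z^27, C_2 ≅ Z^18.

Boundary ∂_1: C_1 → C_0 sends each edge [p,q] (with p < q) to q − p.
The resulting 9×27 matrix has rank 8, and its Smith normal form has invariant factors (1,1,1,1,1,1,1,1).

Boundary ∂_2: C_2 → C_1 sends each 2-simplex [p,q,r] to [q,r] − [p,r] + [p,q]. For instance
  ∂acf = cf − af + ac,
  ∂adi = di − ai + ad.
As a 27×18 matrix over Z this has rank 17, with invariant factors (1,1,1,1,1,1,1,1,1,1,1,1,1,1,1,1,1).

Reading off H_k = ker ∂_k / im ∂_{k+1}:

  H_0: rank C_0 − rank ∂_1 = 9 − 8 = 1, and the invariant factors of ∂_1 are all 1, so H_0 ≅ Z.
  H_1: rank ker ∂_1 − rank ∂_2 = (27 − 8) − 17 = 2, and the invariant factors of ∂_2 are all 1, so H_1 ≅ Z^2.
  H_2: rank ker ∂_2 − rank ∂_3 = (18 − 17) − 0 = 1, and there is no ∂_3, so H_2 ≅ Z.

(K is a triangulation of the torus T^2.)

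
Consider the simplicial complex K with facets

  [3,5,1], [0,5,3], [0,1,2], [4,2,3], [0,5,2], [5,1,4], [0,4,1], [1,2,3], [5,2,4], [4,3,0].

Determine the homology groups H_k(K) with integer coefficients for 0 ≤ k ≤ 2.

We work with the vertex ordering 0 < 1 < 2 < 3 < 4 < 5. The simplices of K, each written with vertices in increasing order, are:

  0-simplices (6): [0], [1], [2], [3], [4], [5]
  1-simplices (15): [0,1], [0,2], [0,3], [0,4], [0,5], [1,2], [1,3], [1,4], [1,5], [2,3], [2,4], [2,5], [3,4], [3,5], [4,5]
  2-simplices (10): [0,1,2], [0,1,4], [0,2,5], [0,3,4], [0,3,5], [1,2,3], [1,3,5], [1,4,5], [2,3,4], [2,4,5]

giving chain groups C_0 ≅ Z^6, C_1 ≅ Z^15, C_2 ≅ Z^10.

The boundary map ∂_1: C_1 → C_0 sends each edge [p,q] (with p < q) to q − p. For instance
  ∂[0,4] = [4] − [0].
As a 6×15 matrix over Z this has rank 5, with invariant factors (1,1,1,1,1).

The boundary map ∂_2: C_2 → C_1 acts by ∂[p,q,r] = [q,r] − [p,r] + [p,q]. For instance
  ∂[1,3,5] = [3,5] − [1,5] + [1,3],
  ∂[1,2,3] = [2,3] − [1,3] + [1,2].
This gives a 15×10 integer matrix of rank 10; reducing to Smith normal form yields diagonal entries (1,1,1,1,1,1,1,1,1,2).

Now H_k = ker ∂_k / im ∂_{k+1}, so:

  H_0: rank C_0 − rank ∂_1 = 6 − 5 = 1, and the invariant factors of ∂_1 are all 1, so H_0 = Z.
  H_1: rank ker ∂_1 − rank ∂_2 = (15 − 5) − 10 = 0, and ∂_2 has invariant factor 2 > 1, so H_1 = Z/2.
  H_2: rank ker ∂_2 − rank ∂_3 = (10 − 10) − 0 = 0, and there is no ∂_3, so H_2 = 0.

As a check, the Euler characteristic is 6 − 15 + 10 = 1, which agrees with 1 − 0 + 0 = 1.

H_0 ≅ Z,  H_1 ≅ Z/2,  H_2 = 0.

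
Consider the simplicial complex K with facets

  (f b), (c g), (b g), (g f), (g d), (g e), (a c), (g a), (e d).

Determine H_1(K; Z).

H_1 ≅ Z^3.

Fix the vertex order a < b < c < d < e < f < g and write every simplex with vertices in increasing order. Then dim K = 1 and the simplices of K are:

  0-simplices (7): a, b, c, d, e, f, g
  1-simplices (9): ac, ag, bf, bg, cg, de, dg, eg, fg

Hence C_0 ≅ Z^7, C_1 ≅ Z^9.

Boundary ∂_1: C_1 → C_0 sends each edge [p,q] (with p < q) to q − p. For instance
  ∂eg = g − e.
The 7×9 boundary matrix has rank 6 and Smith normal form diag(1,1,1,1,1,1).

Now H_k = ker ∂_k / im ∂_{k+1}, so:

  H_1: rank ker ∂_1 − rank ∂_2 = (9 − 6) − 0 = 3, and there is no ∂_2, so H_1 ≅ Z^3.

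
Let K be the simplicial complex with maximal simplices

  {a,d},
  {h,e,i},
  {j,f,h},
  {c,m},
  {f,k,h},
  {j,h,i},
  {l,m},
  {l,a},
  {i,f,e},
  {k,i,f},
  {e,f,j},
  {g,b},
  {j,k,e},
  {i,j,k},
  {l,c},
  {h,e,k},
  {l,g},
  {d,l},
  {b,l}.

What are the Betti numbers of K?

Fix the vertex order a < b < c < d < e < f < g < h < i < j < k < l < m and write every simplex with vertices in increasing order. Then dim K = 2 and the simplices of K are:

  0-simplices (13): a, b, c, d, e, f, g, h, i, j, k, l, m
  1-simplices (24): ad, al, bg, bl, cl, cm, dl, ef, eh, ei, ej, ek, fh, fi, fj, fk, gl, hi, hj, hk, ij, ik, jk, lm
  2-simplices (10): efi, efj, ehi, ehk, ejk, fhj, fhk, fik, hij, ijk

Hence C_0 ≅ Z^13, C_1 ≅ Z^24, C_2 ≅ Z^10.

The boundary map ∂_1: C_1 → C_0 is given by ∂[p,q] = [q] − [p]. For instance
  ∂ad = d − a.
The resulting 13×24 matrix has rank 11, and its Smith normal form has invariant factors (1,1,1,1,1,1,1,1,1,1,1).

∂_2: C_2 → C_1 maps a triangle to the signed sum of its edges. For instance
  ∂hij = ij − hj + hi,
  ∂ejk = jk − ek + ej.
This gives a 24×10 integer matrix of rank 10; reducing to Smith normal form yields diagonal entries (1,1,1,1,1,1,1,1,1,2).

Computing H_k = (kernel of ∂_k) / (image of ∂_{k+1}):

  H_0: rank C_0 − rank ∂_1 = 13 − 11 = 2, and the invariant factors of ∂_1 are all 1, so H_0 = Z^2.
  H_1: rank ker ∂_1 − rank ∂_2 = (24 − 11) − 10 = 3, and ∂_2 has invariant factor 2 > 1, so H_1 = Z^3 ⊕ Z/2.
  H_2: rank ker ∂_2 − rank ∂_3 = (10 − 10) − 0 = 0, and there is no ∂_3, so H_2 = 0.

(K is a triangulation of the disjoint union of a wedge of 3 circles and the real projective plane RP^2.)

Hence the Betti numbers are b_0 = 2, b_1 = 3, b_2 = 0.

b_0 = 2, b_1 = 3, b_2 = 0.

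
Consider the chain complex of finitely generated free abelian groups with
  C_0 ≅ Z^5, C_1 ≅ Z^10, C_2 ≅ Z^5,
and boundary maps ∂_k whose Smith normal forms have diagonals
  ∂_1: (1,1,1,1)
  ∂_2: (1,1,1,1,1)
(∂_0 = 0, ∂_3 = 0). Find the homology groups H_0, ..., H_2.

H_0: b_0 = 5 − 0 − 4 = 1; torsion from ∂_1 factors > 1: none. So H_0 ≅ Z.
H_1: b_1 = 10 − 4 − 5 = 1; torsion from ∂_2 factors > 1: none. So H_1 ≅ Z.
H_2: b_2 = 5 − 5 − 0 = 0; torsion from ∂_3 factors > 1: none. So H_2 ≅ 0.

H_0 ≅ Z,  H_1 ≅ Z,  H_2 = 0.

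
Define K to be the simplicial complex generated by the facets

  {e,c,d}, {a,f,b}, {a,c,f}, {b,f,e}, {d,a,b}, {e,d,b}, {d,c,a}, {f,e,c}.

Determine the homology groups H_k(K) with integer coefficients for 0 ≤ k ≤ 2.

We work with the vertex ordering a < b < c < d < e < f. The simplices of K, each written with vertices in increasing order, are:

  0-simplices (6): a, b, c, d, e, f
  1-simplices (12): ab, ac, ad, af, bd, be, bf, cd, ce, cf, de, ef
  2-simplices (8): abd, abf, acd, acf, bde, bef, cde, cef

Hence C_0 ≅ Z^6, C_1 ≅ Z^12, C_2 ≅ Z^8.

Boundary ∂_1: C_1 → C_0 is given by ∂[p,q] = [q] − [p]. For instance
  ∂be = e − b.
As a 6×12 matrix over Z this has rank 5, with invariant factors (1,1,1,1,1).

∂_2: C_2 → C_1 sends each 2-simplex [p,q,r] to [q,r] − [p,r] + [p,q]. For instance
  ∂abd = bd − ad + ab,
  ∂abf = bf − af + ab.
The 12×8 boundary matrix has rank 7 and Smith normal form diag(1,1,1,1,1,1,1).

Now H_k = ker ∂_k / im ∂_{k+1}, so:

  H_0: rank C_0 − rank ∂_1 = 6 − 5 = 1, and the invariant factors of ∂_1 are all 1, so H_0 = Z.
  H_1: rank ker ∂_1 − rank ∂_2 = (12 − 5) − 7 = 0, and the invariant factors of ∂_2 are all 1, so H_1 = 0.
  H_2: rank ker ∂_2 − rank ∂_3 = (8 − 7) − 0 = 1, and there is no ∂_3, so H_2 = Z.

H_0 = Z,  H_1 = 0,  H_2 = Z.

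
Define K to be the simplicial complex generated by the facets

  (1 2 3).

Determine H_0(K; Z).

Take the total order 1 < 2 < 3 on the vertex set. Then K (dimension 2) consists of the simplices:

  0-simplices (3): [1], [2], [3]
  1-simplices (3): [1,2], [1,3], [2,3]
  2-simplices (1): [1,2,3]

Hence C_0 ≅ Z^3, C_1 ≅ Z^3, C_2 ≅ Z^1.

∂_1: C_1 → C_0 maps an edge to its endpoints' difference, ∂[p,q] = q − p. For instance
  ∂[2,3] = [3] − [2].
This gives a 3×3 integer matrix of rank 2; reducing to Smith normal form yields diagonal entries (1,1).

∂_2: C_2 → C_1 maps a triangle to the signed sum of its edges. For instance
  ∂[1,2,3] = [2,3] − [1,3] + [1,2].
The resulting 3×1 matrix has rank 1, and its Smith normal form has invariant factors (1).

Computing H_k = (kernel of ∂_k) / (image of ∂_{k+1}):

  H_0: rank C_0 − rank ∂_1 = 3 − 2 = 1, and the invariant factors of ∂_1 are all 1, so H_0 ≅ Z.

H_0 = Z.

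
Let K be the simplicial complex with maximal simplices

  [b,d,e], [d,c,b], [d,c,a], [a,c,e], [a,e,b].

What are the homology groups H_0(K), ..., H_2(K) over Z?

H_0 = Z,  H_1 = Z,  H_2 = 0.

We work with the vertex ordering a < b < c < d < e. The simplices of K, each written with vertices in increasing order, are:

  0-simplices (5): a, b, c, d, e
  1-simplices (10): ab, ac, ad, ae, bc, bd, be, cd, ce, de
  2-simplices (5): abe, acd, ace, bcd, bde

so the chain groups are C_0 ≅ Z^5, C_1 ≅ Z^10, C_2 ≅ Z^5.

The boundary map ∂_1: C_1 → C_0 sends each edge [p,q] (with p < q) to q − p. For instance
  ∂ab = b − a.
As a 5×10 matrix over Z this has rank 4, with invariant factors (1,1,1,1).

∂_2: C_2 → C_1 sends each 2-simplex [p,q,r] to [q,r] − [p,r] + [p,q]. For instance
  ∂ace = ce − ae + ac,
  ∂abe = be − ae + ab.
This gives a 10×5 integer matrix of rank 5; reducing to Smith normal form yields diagonal entries (1,1,1,1,1).

From H_k ≅ ker(∂_k) / im(∂_{k+1}) we obtain:

  H_0: rank C_0 − rank ∂_1 = 5 − 4 = 1, and the invariant factors of ∂_1 are all 1, so H_0 = Z.
  H_1: rank ker ∂_1 − rank ∂_2 = (10 − 4) − 5 = 1, and the invariant factors of ∂_2 are all 1, so H_1 = Z.
  H_2: rank ker ∂_2 − rank ∂_3 = (5 − 5) − 0 = 0, and there is no ∂_3, so H_2 = 0.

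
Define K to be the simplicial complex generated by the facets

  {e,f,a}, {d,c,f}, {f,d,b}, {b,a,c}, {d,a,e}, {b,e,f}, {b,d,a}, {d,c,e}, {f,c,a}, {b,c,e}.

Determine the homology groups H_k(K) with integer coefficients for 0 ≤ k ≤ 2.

H_0 ≅ Z,  H_1 ≅ Z/2,  H_2 = 0.

Order the vertices as a < b < c < d < e < f. Listing each simplex with vertices in this order, K has dimension 2 with simplices:

  0-simplices (6): a, b, c, d, e, f
  1-simplices (15): ab, ac, ad, ae, af, bc, bd, be, bf, cd, ce, cf, de, df, ef
  2-simplices (10): abc, abd, acf, ade, aef, bce, bdf, bef, cde, cdf

giving chain groups C_0 ≅ Z^6, C_1 ≅ Z^15, C_2 ≅ Z^10.

The boundary map ∂_1: C_1 → C_0 sends each edge [p,q] (with p < q) to q − p. For instance
  ∂bc = c − b.
The resulting 6×15 matrix has rank 5, and its Smith normal form has invariant factors (1,1,1,1,1).

∂_2: C_2 → C_1 maps a triangle to the signed sum of its edges. For instance
  ∂acf = cf − af + ac,
  ∂ade = de − ae + ad.
The 15×10 boundary matrix has rank 10 and Smith normal form diag(1,1,1,1,1,1,1,1,1,2).

Reading off H_k = ker ∂_k / im ∂_{k+1}:

  H_0: rank C_0 − rank ∂_1 = 6 − 5 = 1, and the invariant factors of ∂_1 are all 1, so H_0 = Z.
  H_1: rank ker ∂_1 − rank ∂_2 = (15 − 5) − 10 = 0, and ∂_2 has invariant factor 2 > 1, so H_1 = Z/2.
  H_2: rank ker ∂_2 − rank ∂_3 = (10 − 10) − 0 = 0, and there is no ∂_3, so H_2 = 0.

As a check, the Euler characteristic is 6 − 15 + 10 = 1, which agrees with 1 − 0 + 0 = 1.
(K is a triangulation of the real projective plane RP^2.)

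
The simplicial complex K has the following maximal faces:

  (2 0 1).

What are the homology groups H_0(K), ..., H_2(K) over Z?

K has 3 vertices, 3 edges, 1 triangle.
rank ∂_0 = 0, rank ∂_1 = 2 ⇒ b_0 = 3 − 0 − 2 = 1; all invariant factors of ∂_1 are 1 so no torsion. So H_0 = Z.
rank ∂_1 = 2, rank ∂_2 = 1 ⇒ b_1 = 3 − 2 − 1 = 0; all invariant factors of ∂_2 are 1 so no torsion. So H_1 = 0.
rank ∂_2 = 1, rank ∂_3 = 0 ⇒ b_2 = 1 − 1 − 0 = 0. So H_2 = 0.

H_0 ≅ Z,  H_1 = 0,  H_2 = 0.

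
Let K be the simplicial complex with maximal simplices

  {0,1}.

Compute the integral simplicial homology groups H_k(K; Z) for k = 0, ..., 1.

H_0 = Z,  H_1 = 0.

Take the total order 0 < 1 on the vertex set. Then K (dimension 1) consists of the simplices:

  0-simplices (2): [0], [1]
  1-simplices (1): [0,1]

so the chain groups are C_0 ≅ Z^2, C_1 ≅ Z^1.

∂_1: C_1 → C_0 is given by ∂[p,q] = [q] − [p].
The resulting 2×1 matrix has rank 1, and its Smith normal form has invariant factors (1).

Reading off H_k = ker ∂_k / im ∂_{k+1}:

  H_0: rank C_0 − rank ∂_1 = 2 − 1 = 1, and the invariant factors of ∂_1 are all 1, so H_0 = Z.
  H_1: rank ker ∂_1 − rank ∂_2 = (1 − 1) − 0 = 0, and there is no ∂_2, so H_1 = 0.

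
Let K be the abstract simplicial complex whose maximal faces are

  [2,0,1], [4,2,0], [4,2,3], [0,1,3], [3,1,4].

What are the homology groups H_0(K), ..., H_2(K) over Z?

K has 5 vertices, 10 edges, 5 triangles.
rank ∂_0 = 0, rank ∂_1 = 4 ⇒ b_0 = 5 − 0 − 4 = 1; all invariant factors of ∂_1 are 1 so no torsion. So H_0 = Z.
rank ∂_1 = 4, rank ∂_2 = 5 ⇒ b_1 = 10 − 4 − 5 = 1; all invariant factors of ∂_2 are 1 so no torsion. So H_1 = Z.
rank ∂_2 = 5, rank ∂_3 = 0 ⇒ b_2 = 5 − 5 − 0 = 0. So H_2 = 0.

H_0 ≅ Z,  H_1 ≅ Z,  H_2 = 0.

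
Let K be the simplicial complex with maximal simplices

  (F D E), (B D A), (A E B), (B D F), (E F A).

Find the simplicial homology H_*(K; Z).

Order the vertices as A < B < D < E < F. Listing each simplex with vertices in this order, K has dimension 2 with simplices:

  0-simplices (5): A, B, D, E, F
  1-simplices (10): AB, AD, AE, AF, BD, BE, BF, DE, DF, EF
  2-simplices (5): ABD, ABE, AEF, BDF, DEF

so the chain groups are C_0 ≅ Z^5, C_1 ≅ Z^10, C_2 ≅ Z^5.

Boundary ∂_1: C_1 → C_0 sends each edge [p,q] (with p < q) to q − p.
The resulting 5×10 matrix has rank 4, and its Smith normal form has invariant factors (1,1,1,1).

The boundary map ∂_2: C_2 → C_1 acts by ∂[p,q,r] = [q,r] − [p,r] + [p,q]. For instance
  ∂AEF = EF − AF + AE,
  ∂ABE = BE − AE + AB.
The 10×5 boundary matrix has rank 5 and Smith normal form diag(1,1,1,1,1).

Computing H_k = (kernel of ∂_k) / (image of ∂_{k+1}):

  H_0: rank C_0 − rank ∂_1 = 5 − 4 = 1, and the invariant factors of ∂_1 are all 1, so H_0 ≅ Z.
  H_1: rank ker ∂_1 − rank ∂_2 = (10 − 4) − 5 = 1, and the invariant factors of ∂_2 are all 1, so H_1 ≅ Z.
  H_2: rank ker ∂_2 − rank ∂_3 = (5 − 5) − 0 = 0, and there is no ∂_3, so H_2 ≅ 0.

As a check, the Euler characteristic is 5 − 10 + 5 = 0, which agrees with 1 − 1 + 0 = 0.

H_0 = Z,  H_1 = Z,  H_2 = 0.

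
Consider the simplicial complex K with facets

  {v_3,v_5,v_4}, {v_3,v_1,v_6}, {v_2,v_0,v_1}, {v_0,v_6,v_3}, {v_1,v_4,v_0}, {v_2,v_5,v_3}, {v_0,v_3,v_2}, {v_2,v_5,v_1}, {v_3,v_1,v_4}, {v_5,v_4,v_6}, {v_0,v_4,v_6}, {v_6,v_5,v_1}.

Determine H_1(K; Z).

K has 7 vertices, 18 edges, 12 triangles.
rank ∂_1 = 6, rank ∂_2 = 12 ⇒ b_1 = 18 − 6 − 12 = 0; ∂_2 has invariant factor(s) [2] giving torsion. So H_1 ≅ Z/2Z.

H_1 = Z/2Z.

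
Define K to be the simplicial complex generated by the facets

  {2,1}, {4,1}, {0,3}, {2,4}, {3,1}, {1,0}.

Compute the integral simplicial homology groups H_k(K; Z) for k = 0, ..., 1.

Fix the vertex order 0 < 1 < 2 < 3 < 4 and write every simplex with vertices in increasing order. Then dim K = 1 and the simplices of K are:

  0-simplices (5): [0], [1], [2], [3], [4]
  1-simplices (6): [0,1], [0,3], [1,2], [1,3], [1,4], [2,4]

giving chain groups C_0 ≅ Z^5, C_1 ≅ Z^6.

∂_1: C_1 → C_0 sends each edge [p,q] (with p < q) to q − p. For instance
  ∂[2,4] = [4] − [2].
The resulting 5×6 matrix has rank 4, and its Smith normal form has invariant factors (1,1,1,1).

From H_k ≅ ker(∂_k) / im(∂_{k+1}) we obtain:

  H_0: rank C_0 − rank ∂_1 = 5 − 4 = 1, and the invariant factors of ∂_1 are all 1, so H_0 = Z.
  H_1: rank ker ∂_1 − rank ∂_2 = (6 − 4) − 0 = 2, and there is no ∂_2, so H_1 = Z^2.

H_0 = Z,  H_1 = Z^2.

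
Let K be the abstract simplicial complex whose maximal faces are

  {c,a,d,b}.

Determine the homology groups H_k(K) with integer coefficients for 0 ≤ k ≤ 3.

Fix the vertex order a < b < c < d and write every simplex with vertices in increasing order. Then dim K = 3 and the simplices of K are:

  0-simplices (4): a, b, c, d
  1-simplices (6): ab, ac, ad, bc, bd, cd
  2-simplices (4): abc, abd, acd, bcd
  3-simplices (1): abcd

Hence C_0 ≅ Z^4, C_1 ≅ Z^6, C_2 ≅ Z^4, C_3 ≅ Z^1.

The boundary map ∂_1: C_1 → C_0 sends each edge [p,q] (with p < q) to q − p.
The resulting 4×6 matrix has rank 3, and its Smith normal form has invariant factors (1,1,1).

∂_2: C_2 → C_1 maps a triangle to the signed sum of its edges. For instance
  ∂abc = bc − ac + ab,
  ∂bcd = cd − bd + bc.
The resulting 6×4 matrix has rank 3, and its Smith normal form has invariant factors (1,1,1).

The boundary map ∂_3: C_3 → C_2 sends each 3-simplex σ to the alternating sum Σ_i (−1)^i (σ with its i-th vertex removed). For instance
  ∂abcd = bcd − acd + abd − abc.
The resulting 4×1 matrix has rank 1, and its Smith normal form has invariant factors (1).

Computing H_k = (kernel of ∂_k) / (image of ∂_{k+1}):

  H_0: rank C_0 − rank ∂_1 = 4 − 3 = 1, and the invariant factors of ∂_1 are all 1, so H_0 = Z.
  H_1: rank ker ∂_1 − rank ∂_2 = (6 − 3) − 3 = 0, and the invariant factors of ∂_2 are all 1, so H_1 = 0.
  H_2: rank ker ∂_2 − rank ∂_3 = (4 − 3) − 1 = 0, and the invariant factors of ∂_3 are all 1, so H_2 = 0.
  H_3: rank ker ∂_3 − rank ∂_4 = (1 − 1) − 0 = 0, and there is no ∂_4, so H_3 = 0.

(K is a triangulation of the 3-simplex.)

H_0 ≅ Z,  H_1 = 0,  H_2 = 0,  H_3 = 0.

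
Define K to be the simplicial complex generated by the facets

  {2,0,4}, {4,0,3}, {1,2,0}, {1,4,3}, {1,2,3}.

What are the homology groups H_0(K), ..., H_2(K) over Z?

Order the vertices as 0 < 1 < 2 < 3 < 4. Listing each simplex with vertices in this order, K has dimension 2 with simplices:

  0-simplices (5): [0], [1], [2], [3], [4]
  1-simplices (10): [0,1], [0,2], [0,3], [0,4], [1,2], [1,3], [1,4], [2,3], [2,4], [3,4]
  2-simplices (5): [0,1,2], [0,2,4], [0,3,4], [1,2,3], [1,3,4]

giving chain groups C_0 ≅ Z^5, C_1 ≅ Z^10, C_2 ≅ Z^5.

The boundary map ∂_1: C_1 → C_0 sends each edge [p,q] (with p < q) to q − p. For instance
  ∂[2,4] = [4] − [2].
The 5×10 boundary matrix has rank 4 and Smith normal form diag(1,1,1,1).

Boundary ∂_2: C_2 → C_1 acts by ∂[p,q,r] = [q,r] − [p,r] + [p,q]. For instance
  ∂[0,3,4] = [3,4] − [0,4] + [0,3],
  ∂[1,3,4] = [3,4] − [1,4] + [1,3].
The 10×5 boundary matrix has rank 5 and Smith normal form diag(1,1,1,1,1).

Computing H_k = (kernel of ∂_k) / (image of ∂_{k+1}):

  H_0: rank C_0 − rank ∂_1 = 5 − 4 = 1, and the invariant factors of ∂_1 are all 1, so H_0 = Z.
  H_1: rank ker ∂_1 − rank ∂_2 = (10 − 4) − 5 = 1, and the invariant factors of ∂_2 are all 1, so H_1 = Z.
  H_2: rank ker ∂_2 − rank ∂_3 = (5 − 5) − 0 = 0, and there is no ∂_3, so H_2 = 0.

H_0 = Z,  H_1 = Z,  H_2 = 0.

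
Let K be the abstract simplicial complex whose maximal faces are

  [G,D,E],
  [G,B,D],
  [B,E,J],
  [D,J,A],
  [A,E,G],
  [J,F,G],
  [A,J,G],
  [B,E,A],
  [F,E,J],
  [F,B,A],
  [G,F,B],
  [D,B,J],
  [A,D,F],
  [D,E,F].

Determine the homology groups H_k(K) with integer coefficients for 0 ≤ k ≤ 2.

H_0 ≅ Z,  H_1 ≅ Z^2,  H_2 ≅ Z.

Order the vertices as A < B < D < E < F < G < J. Listing each simplex with vertices in this order, K has dimension 2 with simplices:

  0-simplices (7): A, B, D, E, F, G, J
  1-simplices (21): AB, AD, AE, AF, AG, AJ, BD, BE, BF, BG, BJ, DE, DF, DG, DJ, EF, EG, EJ, FG, FJ, GJ
  2-simplices (14): ABE, ABF, ADF, ADJ, AEG, AGJ, BDG, BDJ, BEJ, BFG, DEF, DEG, EFJ, FGJ

Hence C_0 ≅ Z^7, C_1 ≅ Z^21, C_2 ≅ Z^14.

The boundary map ∂_1: C_1 → C_0 sends each edge [p,q] (with p < q) to q − p. For instance
  ∂BE = E − B.
As a 7×21 matrix over Z this has rank 6, with invariant factors (1,1,1,1,1,1).

Boundary ∂_2: C_2 → C_1 maps a triangle to the signed sum of its edges. For instance
  ∂EFJ = FJ − EJ + EF,
  ∂ADF = DF − AF + AD.
The resulting 21×14 matrix has rank 13, and its Smith normal form has invariant factors (1,1,1,1,1,1,1,1,1,1,1,1,1).

Now H_k = ker ∂_k / im ∂_{k+1}, so:

  H_0: rank C_0 − rank ∂_1 = 7 − 6 = 1, and the invariant factors of ∂_1 are all 1, so H_0 ≅ Z.
  H_1: rank ker ∂_1 − rank ∂_2 = (21 − 6) − 13 = 2, and the invariant factors of ∂_2 are all 1, so H_1 ≅ Z^2.
  H_2: rank ker ∂_2 − rank ∂_3 = (14 − 13) − 0 = 1, and there is no ∂_3, so H_2 ≅ Z.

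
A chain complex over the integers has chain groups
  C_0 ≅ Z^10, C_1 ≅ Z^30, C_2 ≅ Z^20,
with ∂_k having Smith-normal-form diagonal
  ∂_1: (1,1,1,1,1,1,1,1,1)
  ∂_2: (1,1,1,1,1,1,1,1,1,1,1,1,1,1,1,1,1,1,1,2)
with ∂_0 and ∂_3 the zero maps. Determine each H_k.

H_0 = Z,  H_1 = Z ⊕ Z/2,  H_2 = 0.

H_0: b_0 = 10 − 0 − 9 = 1; torsion from ∂_1 factors > 1: none. So H_0 = Z.
H_1: b_1 = 30 − 9 − 20 = 1; torsion from ∂_2 factors > 1: [2]. So H_1 = Z ⊕ Z/2.
H_2: b_2 = 20 − 20 − 0 = 0; torsion from ∂_3 factors > 1: none. So H_2 = 0.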